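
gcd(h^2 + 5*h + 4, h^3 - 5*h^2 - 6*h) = h + 1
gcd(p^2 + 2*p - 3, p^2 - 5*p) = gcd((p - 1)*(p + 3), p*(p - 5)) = 1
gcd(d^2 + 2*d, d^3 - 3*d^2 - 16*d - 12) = d + 2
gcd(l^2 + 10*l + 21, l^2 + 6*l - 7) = l + 7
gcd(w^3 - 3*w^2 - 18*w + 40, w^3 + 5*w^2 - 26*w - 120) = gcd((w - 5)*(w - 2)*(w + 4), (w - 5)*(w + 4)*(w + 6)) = w^2 - w - 20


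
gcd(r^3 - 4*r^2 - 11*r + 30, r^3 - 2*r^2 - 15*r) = r^2 - 2*r - 15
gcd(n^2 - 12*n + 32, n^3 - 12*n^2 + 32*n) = n^2 - 12*n + 32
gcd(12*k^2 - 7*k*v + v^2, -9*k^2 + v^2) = -3*k + v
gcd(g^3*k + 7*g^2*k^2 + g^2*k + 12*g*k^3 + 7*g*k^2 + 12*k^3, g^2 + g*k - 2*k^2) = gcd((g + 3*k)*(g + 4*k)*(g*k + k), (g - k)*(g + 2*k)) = 1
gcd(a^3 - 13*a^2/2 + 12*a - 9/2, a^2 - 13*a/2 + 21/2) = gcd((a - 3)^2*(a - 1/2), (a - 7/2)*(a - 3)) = a - 3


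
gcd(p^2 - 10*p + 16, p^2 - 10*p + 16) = p^2 - 10*p + 16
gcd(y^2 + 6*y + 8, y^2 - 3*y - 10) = y + 2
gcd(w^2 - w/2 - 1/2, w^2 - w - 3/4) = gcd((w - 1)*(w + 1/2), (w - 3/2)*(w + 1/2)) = w + 1/2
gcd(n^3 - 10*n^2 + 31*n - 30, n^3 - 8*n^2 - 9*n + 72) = n - 3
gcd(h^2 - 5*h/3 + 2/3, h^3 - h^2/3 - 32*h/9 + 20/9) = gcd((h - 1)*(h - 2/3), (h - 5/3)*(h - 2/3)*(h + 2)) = h - 2/3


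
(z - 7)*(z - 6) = z^2 - 13*z + 42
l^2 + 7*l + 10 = (l + 2)*(l + 5)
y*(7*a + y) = 7*a*y + y^2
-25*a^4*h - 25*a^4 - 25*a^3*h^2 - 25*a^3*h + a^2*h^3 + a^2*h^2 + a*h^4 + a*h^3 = (-5*a + h)*(a + h)*(5*a + h)*(a*h + a)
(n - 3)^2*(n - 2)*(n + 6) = n^4 - 2*n^3 - 27*n^2 + 108*n - 108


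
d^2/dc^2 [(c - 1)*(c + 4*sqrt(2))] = 2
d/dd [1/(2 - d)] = (d - 2)^(-2)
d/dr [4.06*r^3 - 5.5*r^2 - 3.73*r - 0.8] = 12.18*r^2 - 11.0*r - 3.73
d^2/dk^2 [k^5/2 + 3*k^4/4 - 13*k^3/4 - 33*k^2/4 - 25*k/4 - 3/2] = 10*k^3 + 9*k^2 - 39*k/2 - 33/2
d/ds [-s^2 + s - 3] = 1 - 2*s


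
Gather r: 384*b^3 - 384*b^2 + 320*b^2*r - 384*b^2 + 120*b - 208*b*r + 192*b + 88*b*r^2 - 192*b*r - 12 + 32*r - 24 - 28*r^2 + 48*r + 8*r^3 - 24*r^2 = 384*b^3 - 768*b^2 + 312*b + 8*r^3 + r^2*(88*b - 52) + r*(320*b^2 - 400*b + 80) - 36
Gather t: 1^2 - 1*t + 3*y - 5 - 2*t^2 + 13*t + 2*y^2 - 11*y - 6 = -2*t^2 + 12*t + 2*y^2 - 8*y - 10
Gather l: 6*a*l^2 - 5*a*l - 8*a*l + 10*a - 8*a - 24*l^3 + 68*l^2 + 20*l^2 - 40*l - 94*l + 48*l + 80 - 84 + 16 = 2*a - 24*l^3 + l^2*(6*a + 88) + l*(-13*a - 86) + 12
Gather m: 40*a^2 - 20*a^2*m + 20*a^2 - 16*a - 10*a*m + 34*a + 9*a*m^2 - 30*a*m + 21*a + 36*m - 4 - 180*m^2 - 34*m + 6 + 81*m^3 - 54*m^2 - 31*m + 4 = 60*a^2 + 39*a + 81*m^3 + m^2*(9*a - 234) + m*(-20*a^2 - 40*a - 29) + 6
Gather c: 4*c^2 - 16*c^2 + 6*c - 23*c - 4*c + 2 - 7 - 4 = -12*c^2 - 21*c - 9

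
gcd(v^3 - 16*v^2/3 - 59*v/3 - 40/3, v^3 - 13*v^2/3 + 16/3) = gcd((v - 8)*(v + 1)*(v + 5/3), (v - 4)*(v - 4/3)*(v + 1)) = v + 1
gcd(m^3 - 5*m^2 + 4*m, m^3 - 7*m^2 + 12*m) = m^2 - 4*m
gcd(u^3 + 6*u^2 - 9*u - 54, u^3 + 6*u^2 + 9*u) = u + 3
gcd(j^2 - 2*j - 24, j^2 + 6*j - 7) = 1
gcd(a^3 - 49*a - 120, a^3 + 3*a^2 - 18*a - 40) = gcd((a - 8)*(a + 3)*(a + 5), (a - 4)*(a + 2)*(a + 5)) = a + 5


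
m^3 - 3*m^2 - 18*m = m*(m - 6)*(m + 3)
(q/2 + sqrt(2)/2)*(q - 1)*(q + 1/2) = q^3/2 - q^2/4 + sqrt(2)*q^2/2 - sqrt(2)*q/4 - q/4 - sqrt(2)/4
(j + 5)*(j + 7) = j^2 + 12*j + 35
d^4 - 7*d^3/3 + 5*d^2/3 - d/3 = d*(d - 1)^2*(d - 1/3)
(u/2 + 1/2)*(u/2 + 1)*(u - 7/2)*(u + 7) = u^4/4 + 13*u^3/8 - 3*u^2 - 133*u/8 - 49/4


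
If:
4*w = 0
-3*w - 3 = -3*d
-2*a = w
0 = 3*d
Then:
No Solution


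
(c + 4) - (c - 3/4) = 19/4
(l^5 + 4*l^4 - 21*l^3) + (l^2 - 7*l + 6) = l^5 + 4*l^4 - 21*l^3 + l^2 - 7*l + 6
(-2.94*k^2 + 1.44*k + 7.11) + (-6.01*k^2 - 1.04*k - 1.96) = -8.95*k^2 + 0.4*k + 5.15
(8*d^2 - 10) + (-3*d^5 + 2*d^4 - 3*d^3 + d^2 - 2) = -3*d^5 + 2*d^4 - 3*d^3 + 9*d^2 - 12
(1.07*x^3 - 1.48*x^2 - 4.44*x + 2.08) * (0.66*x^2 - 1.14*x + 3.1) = 0.7062*x^5 - 2.1966*x^4 + 2.0738*x^3 + 1.8464*x^2 - 16.1352*x + 6.448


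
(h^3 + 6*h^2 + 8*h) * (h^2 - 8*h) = h^5 - 2*h^4 - 40*h^3 - 64*h^2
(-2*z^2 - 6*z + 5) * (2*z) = -4*z^3 - 12*z^2 + 10*z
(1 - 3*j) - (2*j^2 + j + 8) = -2*j^2 - 4*j - 7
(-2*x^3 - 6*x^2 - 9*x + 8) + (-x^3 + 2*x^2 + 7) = -3*x^3 - 4*x^2 - 9*x + 15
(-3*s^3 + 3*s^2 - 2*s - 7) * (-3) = 9*s^3 - 9*s^2 + 6*s + 21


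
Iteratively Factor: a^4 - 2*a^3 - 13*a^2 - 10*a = (a - 5)*(a^3 + 3*a^2 + 2*a) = (a - 5)*(a + 2)*(a^2 + a) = a*(a - 5)*(a + 2)*(a + 1)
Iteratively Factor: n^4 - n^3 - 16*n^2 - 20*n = (n)*(n^3 - n^2 - 16*n - 20) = n*(n + 2)*(n^2 - 3*n - 10) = n*(n - 5)*(n + 2)*(n + 2)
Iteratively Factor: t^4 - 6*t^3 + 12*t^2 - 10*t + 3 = (t - 1)*(t^3 - 5*t^2 + 7*t - 3) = (t - 3)*(t - 1)*(t^2 - 2*t + 1) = (t - 3)*(t - 1)^2*(t - 1)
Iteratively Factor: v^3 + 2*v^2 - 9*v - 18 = (v - 3)*(v^2 + 5*v + 6) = (v - 3)*(v + 2)*(v + 3)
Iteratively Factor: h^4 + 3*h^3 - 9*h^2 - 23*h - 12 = (h + 4)*(h^3 - h^2 - 5*h - 3) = (h + 1)*(h + 4)*(h^2 - 2*h - 3) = (h + 1)^2*(h + 4)*(h - 3)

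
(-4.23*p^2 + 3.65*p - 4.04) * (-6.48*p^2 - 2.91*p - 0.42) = 27.4104*p^4 - 11.3427*p^3 + 17.3343*p^2 + 10.2234*p + 1.6968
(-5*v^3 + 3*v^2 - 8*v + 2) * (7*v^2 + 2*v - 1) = -35*v^5 + 11*v^4 - 45*v^3 - 5*v^2 + 12*v - 2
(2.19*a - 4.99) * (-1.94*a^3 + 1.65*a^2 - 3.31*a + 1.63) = -4.2486*a^4 + 13.2941*a^3 - 15.4824*a^2 + 20.0866*a - 8.1337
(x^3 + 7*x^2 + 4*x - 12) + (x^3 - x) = 2*x^3 + 7*x^2 + 3*x - 12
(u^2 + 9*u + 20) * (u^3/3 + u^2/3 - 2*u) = u^5/3 + 10*u^4/3 + 23*u^3/3 - 34*u^2/3 - 40*u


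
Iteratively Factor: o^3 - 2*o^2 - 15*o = (o + 3)*(o^2 - 5*o) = (o - 5)*(o + 3)*(o)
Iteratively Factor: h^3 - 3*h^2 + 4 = (h - 2)*(h^2 - h - 2) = (h - 2)*(h + 1)*(h - 2)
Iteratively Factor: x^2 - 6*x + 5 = (x - 5)*(x - 1)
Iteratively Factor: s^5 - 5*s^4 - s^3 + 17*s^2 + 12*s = (s + 1)*(s^4 - 6*s^3 + 5*s^2 + 12*s) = (s - 3)*(s + 1)*(s^3 - 3*s^2 - 4*s) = (s - 4)*(s - 3)*(s + 1)*(s^2 + s) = (s - 4)*(s - 3)*(s + 1)^2*(s)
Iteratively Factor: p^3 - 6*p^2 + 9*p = (p)*(p^2 - 6*p + 9) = p*(p - 3)*(p - 3)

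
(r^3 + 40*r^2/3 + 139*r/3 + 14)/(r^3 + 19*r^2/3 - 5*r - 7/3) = (r + 6)/(r - 1)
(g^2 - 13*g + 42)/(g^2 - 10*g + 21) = (g - 6)/(g - 3)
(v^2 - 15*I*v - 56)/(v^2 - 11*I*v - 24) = (v - 7*I)/(v - 3*I)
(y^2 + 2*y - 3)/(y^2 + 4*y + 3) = (y - 1)/(y + 1)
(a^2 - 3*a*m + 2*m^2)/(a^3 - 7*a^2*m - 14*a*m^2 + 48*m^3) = (a - m)/(a^2 - 5*a*m - 24*m^2)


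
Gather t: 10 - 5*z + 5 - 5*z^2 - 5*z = -5*z^2 - 10*z + 15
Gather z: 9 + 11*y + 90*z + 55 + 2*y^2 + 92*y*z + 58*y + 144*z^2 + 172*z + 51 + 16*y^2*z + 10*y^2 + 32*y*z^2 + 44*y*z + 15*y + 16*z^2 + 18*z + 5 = 12*y^2 + 84*y + z^2*(32*y + 160) + z*(16*y^2 + 136*y + 280) + 120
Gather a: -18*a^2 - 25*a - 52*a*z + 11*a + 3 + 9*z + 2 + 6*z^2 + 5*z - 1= -18*a^2 + a*(-52*z - 14) + 6*z^2 + 14*z + 4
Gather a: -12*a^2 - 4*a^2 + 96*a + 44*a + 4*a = -16*a^2 + 144*a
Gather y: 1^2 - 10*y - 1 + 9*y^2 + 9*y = 9*y^2 - y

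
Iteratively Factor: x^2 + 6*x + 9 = (x + 3)*(x + 3)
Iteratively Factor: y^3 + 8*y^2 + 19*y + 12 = (y + 1)*(y^2 + 7*y + 12) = (y + 1)*(y + 4)*(y + 3)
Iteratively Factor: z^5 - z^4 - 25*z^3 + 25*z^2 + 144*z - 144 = (z + 3)*(z^4 - 4*z^3 - 13*z^2 + 64*z - 48) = (z + 3)*(z + 4)*(z^3 - 8*z^2 + 19*z - 12) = (z - 1)*(z + 3)*(z + 4)*(z^2 - 7*z + 12) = (z - 4)*(z - 1)*(z + 3)*(z + 4)*(z - 3)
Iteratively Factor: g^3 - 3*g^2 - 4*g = (g - 4)*(g^2 + g) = (g - 4)*(g + 1)*(g)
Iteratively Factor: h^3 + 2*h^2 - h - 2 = (h - 1)*(h^2 + 3*h + 2) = (h - 1)*(h + 1)*(h + 2)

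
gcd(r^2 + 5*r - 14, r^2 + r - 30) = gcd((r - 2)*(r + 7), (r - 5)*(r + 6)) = 1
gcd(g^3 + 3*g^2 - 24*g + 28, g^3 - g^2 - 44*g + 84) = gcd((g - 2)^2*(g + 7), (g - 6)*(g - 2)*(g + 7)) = g^2 + 5*g - 14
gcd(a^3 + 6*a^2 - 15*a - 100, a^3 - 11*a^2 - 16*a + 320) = a + 5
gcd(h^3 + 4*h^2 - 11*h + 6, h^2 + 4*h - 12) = h + 6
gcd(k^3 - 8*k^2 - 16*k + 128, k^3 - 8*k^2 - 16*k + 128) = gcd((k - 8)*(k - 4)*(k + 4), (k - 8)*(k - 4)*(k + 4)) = k^3 - 8*k^2 - 16*k + 128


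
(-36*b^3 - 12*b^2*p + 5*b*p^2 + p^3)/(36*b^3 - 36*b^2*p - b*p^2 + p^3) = (-6*b^2 - b*p + p^2)/(6*b^2 - 7*b*p + p^2)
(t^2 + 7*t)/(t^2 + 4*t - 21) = t/(t - 3)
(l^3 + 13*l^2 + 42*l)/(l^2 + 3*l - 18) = l*(l + 7)/(l - 3)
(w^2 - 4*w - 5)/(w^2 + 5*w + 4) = (w - 5)/(w + 4)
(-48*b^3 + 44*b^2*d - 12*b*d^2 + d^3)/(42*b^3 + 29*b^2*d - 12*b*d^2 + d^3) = (-8*b^2 + 6*b*d - d^2)/(7*b^2 + 6*b*d - d^2)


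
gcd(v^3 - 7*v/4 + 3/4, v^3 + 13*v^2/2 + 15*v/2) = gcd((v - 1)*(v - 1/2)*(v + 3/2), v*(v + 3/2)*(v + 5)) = v + 3/2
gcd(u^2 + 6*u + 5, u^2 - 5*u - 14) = 1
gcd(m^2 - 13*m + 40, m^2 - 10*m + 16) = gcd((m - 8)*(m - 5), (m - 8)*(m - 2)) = m - 8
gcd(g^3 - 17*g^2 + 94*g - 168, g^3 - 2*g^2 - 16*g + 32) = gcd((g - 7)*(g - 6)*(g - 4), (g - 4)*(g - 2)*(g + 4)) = g - 4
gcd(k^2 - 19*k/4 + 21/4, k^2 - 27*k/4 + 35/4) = k - 7/4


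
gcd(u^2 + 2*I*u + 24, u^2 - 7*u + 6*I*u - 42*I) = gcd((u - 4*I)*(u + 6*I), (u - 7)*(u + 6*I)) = u + 6*I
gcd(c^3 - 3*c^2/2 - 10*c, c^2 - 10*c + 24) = c - 4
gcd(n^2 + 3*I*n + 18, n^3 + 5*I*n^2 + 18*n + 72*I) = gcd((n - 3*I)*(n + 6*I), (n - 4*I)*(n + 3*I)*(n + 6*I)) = n + 6*I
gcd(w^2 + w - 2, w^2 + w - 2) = w^2 + w - 2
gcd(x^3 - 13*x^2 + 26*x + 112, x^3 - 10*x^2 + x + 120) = x - 8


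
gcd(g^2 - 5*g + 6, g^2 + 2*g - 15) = g - 3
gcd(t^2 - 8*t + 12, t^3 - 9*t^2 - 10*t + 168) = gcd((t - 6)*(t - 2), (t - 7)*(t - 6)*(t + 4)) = t - 6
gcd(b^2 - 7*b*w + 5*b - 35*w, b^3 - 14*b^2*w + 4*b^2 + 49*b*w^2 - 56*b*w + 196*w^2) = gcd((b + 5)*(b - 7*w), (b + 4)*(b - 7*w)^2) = -b + 7*w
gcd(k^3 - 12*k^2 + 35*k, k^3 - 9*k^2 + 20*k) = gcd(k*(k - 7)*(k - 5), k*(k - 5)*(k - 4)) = k^2 - 5*k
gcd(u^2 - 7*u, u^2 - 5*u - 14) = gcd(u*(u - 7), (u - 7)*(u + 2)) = u - 7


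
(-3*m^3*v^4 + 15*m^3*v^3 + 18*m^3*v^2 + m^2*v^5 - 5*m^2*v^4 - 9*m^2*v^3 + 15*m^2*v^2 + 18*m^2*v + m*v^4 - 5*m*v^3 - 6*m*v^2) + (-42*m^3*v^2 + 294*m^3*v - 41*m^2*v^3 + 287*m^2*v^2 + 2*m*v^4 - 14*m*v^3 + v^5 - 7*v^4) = -3*m^3*v^4 + 15*m^3*v^3 - 24*m^3*v^2 + 294*m^3*v + m^2*v^5 - 5*m^2*v^4 - 50*m^2*v^3 + 302*m^2*v^2 + 18*m^2*v + 3*m*v^4 - 19*m*v^3 - 6*m*v^2 + v^5 - 7*v^4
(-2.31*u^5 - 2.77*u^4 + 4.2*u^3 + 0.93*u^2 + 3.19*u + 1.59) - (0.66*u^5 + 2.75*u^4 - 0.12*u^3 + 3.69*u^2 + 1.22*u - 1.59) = -2.97*u^5 - 5.52*u^4 + 4.32*u^3 - 2.76*u^2 + 1.97*u + 3.18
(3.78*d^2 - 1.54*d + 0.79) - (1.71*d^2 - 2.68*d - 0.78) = 2.07*d^2 + 1.14*d + 1.57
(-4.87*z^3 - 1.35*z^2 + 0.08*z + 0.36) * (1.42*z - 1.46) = -6.9154*z^4 + 5.1932*z^3 + 2.0846*z^2 + 0.3944*z - 0.5256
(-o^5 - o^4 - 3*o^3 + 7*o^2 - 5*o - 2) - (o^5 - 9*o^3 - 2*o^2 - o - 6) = -2*o^5 - o^4 + 6*o^3 + 9*o^2 - 4*o + 4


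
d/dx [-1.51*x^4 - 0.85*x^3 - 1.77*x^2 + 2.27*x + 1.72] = -6.04*x^3 - 2.55*x^2 - 3.54*x + 2.27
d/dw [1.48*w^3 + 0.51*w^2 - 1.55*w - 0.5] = 4.44*w^2 + 1.02*w - 1.55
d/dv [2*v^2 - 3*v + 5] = 4*v - 3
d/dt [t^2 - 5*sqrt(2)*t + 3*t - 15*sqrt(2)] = 2*t - 5*sqrt(2) + 3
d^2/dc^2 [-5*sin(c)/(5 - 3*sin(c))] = 25*(-3*sin(c)^2 - 5*sin(c) + 6)/(3*sin(c) - 5)^3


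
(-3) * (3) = -9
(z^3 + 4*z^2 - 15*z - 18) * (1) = z^3 + 4*z^2 - 15*z - 18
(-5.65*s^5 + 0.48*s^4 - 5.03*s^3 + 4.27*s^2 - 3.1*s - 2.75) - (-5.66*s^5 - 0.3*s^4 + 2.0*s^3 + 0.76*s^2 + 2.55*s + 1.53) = 0.00999999999999979*s^5 + 0.78*s^4 - 7.03*s^3 + 3.51*s^2 - 5.65*s - 4.28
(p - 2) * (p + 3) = p^2 + p - 6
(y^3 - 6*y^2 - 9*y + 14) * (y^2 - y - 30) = y^5 - 7*y^4 - 33*y^3 + 203*y^2 + 256*y - 420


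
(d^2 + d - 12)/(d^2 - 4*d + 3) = (d + 4)/(d - 1)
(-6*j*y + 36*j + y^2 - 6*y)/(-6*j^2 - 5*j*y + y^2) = (y - 6)/(j + y)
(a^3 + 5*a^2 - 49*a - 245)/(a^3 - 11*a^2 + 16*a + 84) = (a^2 + 12*a + 35)/(a^2 - 4*a - 12)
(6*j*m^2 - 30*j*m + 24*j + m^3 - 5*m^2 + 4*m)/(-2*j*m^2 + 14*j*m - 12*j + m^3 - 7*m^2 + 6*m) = (-6*j*m + 24*j - m^2 + 4*m)/(2*j*m - 12*j - m^2 + 6*m)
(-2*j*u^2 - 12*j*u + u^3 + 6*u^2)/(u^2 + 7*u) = (-2*j*u - 12*j + u^2 + 6*u)/(u + 7)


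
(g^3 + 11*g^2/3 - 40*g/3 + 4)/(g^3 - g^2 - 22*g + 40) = (g^2 + 17*g/3 - 2)/(g^2 + g - 20)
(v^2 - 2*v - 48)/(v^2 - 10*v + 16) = (v + 6)/(v - 2)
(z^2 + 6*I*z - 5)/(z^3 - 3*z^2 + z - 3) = (z + 5*I)/(z^2 - z*(3 + I) + 3*I)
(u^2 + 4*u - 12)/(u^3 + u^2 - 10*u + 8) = (u + 6)/(u^2 + 3*u - 4)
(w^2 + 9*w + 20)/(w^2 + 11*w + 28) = (w + 5)/(w + 7)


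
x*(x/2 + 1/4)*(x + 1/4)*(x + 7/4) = x^4/2 + 5*x^3/4 + 23*x^2/32 + 7*x/64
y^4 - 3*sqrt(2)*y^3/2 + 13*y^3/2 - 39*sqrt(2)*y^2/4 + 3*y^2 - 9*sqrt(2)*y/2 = y*(y + 1/2)*(y + 6)*(y - 3*sqrt(2)/2)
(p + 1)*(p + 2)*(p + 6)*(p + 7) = p^4 + 16*p^3 + 83*p^2 + 152*p + 84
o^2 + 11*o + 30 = (o + 5)*(o + 6)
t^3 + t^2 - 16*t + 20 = (t - 2)^2*(t + 5)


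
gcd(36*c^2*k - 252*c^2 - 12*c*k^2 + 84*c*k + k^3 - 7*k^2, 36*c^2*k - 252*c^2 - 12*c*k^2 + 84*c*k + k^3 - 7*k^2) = 36*c^2*k - 252*c^2 - 12*c*k^2 + 84*c*k + k^3 - 7*k^2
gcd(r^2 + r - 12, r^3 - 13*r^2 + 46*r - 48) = r - 3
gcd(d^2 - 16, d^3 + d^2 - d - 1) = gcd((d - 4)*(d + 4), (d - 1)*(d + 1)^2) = 1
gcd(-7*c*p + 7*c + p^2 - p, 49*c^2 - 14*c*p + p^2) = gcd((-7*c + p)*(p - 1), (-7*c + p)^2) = -7*c + p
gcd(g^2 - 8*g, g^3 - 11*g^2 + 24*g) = g^2 - 8*g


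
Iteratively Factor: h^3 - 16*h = (h)*(h^2 - 16) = h*(h + 4)*(h - 4)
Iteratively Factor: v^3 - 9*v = (v - 3)*(v^2 + 3*v) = v*(v - 3)*(v + 3)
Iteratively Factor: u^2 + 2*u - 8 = (u + 4)*(u - 2)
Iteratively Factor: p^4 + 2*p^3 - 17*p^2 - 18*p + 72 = (p + 4)*(p^3 - 2*p^2 - 9*p + 18) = (p - 3)*(p + 4)*(p^2 + p - 6) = (p - 3)*(p + 3)*(p + 4)*(p - 2)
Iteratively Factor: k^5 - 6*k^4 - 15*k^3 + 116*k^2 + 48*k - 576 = (k - 4)*(k^4 - 2*k^3 - 23*k^2 + 24*k + 144) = (k - 4)^2*(k^3 + 2*k^2 - 15*k - 36) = (k - 4)^2*(k + 3)*(k^2 - k - 12) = (k - 4)^2*(k + 3)^2*(k - 4)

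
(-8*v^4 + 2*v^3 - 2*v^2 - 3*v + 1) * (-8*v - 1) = 64*v^5 - 8*v^4 + 14*v^3 + 26*v^2 - 5*v - 1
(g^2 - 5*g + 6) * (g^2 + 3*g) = g^4 - 2*g^3 - 9*g^2 + 18*g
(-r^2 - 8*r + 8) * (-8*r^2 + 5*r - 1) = 8*r^4 + 59*r^3 - 103*r^2 + 48*r - 8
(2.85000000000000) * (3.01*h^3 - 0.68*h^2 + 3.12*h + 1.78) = 8.5785*h^3 - 1.938*h^2 + 8.892*h + 5.073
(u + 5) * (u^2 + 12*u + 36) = u^3 + 17*u^2 + 96*u + 180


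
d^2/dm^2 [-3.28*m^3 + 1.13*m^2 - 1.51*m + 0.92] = 2.26 - 19.68*m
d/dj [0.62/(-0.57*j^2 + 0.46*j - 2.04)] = (0.7068*j - 0.2852)/(0.57*j^2 - 0.46*j + 2.04)^2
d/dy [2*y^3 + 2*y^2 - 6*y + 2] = 6*y^2 + 4*y - 6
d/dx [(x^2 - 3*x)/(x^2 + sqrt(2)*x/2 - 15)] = (sqrt(2)*x^2 + 6*x^2 - 60*x + 90)/(2*x^4 + 2*sqrt(2)*x^3 - 59*x^2 - 30*sqrt(2)*x + 450)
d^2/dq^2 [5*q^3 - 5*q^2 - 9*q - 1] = 30*q - 10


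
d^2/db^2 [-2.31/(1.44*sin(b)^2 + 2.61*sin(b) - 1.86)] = (19.160064*sin(b)^4 + 26.045712*sin(b)^3 + 11.744271*sin(b)^2 - 40.877298*sin(b) - 43.84611)/(1.44*sin(b)^2 + 2.61*sin(b) - 1.86)^3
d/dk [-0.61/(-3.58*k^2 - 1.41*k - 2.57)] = (-4.3676*k - 0.8601)/(3.58*k^2 + 1.41*k + 2.57)^2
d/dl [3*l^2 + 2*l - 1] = 6*l + 2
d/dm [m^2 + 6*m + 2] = 2*m + 6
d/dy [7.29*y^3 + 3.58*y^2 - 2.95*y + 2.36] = 21.87*y^2 + 7.16*y - 2.95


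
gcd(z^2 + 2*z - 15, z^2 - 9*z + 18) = z - 3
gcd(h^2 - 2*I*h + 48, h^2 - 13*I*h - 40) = h - 8*I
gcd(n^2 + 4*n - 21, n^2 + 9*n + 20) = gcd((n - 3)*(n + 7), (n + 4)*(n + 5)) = 1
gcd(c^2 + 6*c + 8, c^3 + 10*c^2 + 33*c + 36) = c + 4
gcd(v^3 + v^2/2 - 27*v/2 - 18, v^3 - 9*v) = v + 3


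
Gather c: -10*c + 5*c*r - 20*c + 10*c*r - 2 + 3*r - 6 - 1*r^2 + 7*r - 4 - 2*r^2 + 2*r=c*(15*r - 30) - 3*r^2 + 12*r - 12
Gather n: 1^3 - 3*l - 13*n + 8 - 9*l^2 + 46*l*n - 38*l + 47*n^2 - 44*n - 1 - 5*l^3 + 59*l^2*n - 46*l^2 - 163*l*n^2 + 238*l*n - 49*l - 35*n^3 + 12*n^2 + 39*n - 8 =-5*l^3 - 55*l^2 - 90*l - 35*n^3 + n^2*(59 - 163*l) + n*(59*l^2 + 284*l - 18)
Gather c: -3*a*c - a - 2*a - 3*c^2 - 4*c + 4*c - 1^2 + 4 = -3*a*c - 3*a - 3*c^2 + 3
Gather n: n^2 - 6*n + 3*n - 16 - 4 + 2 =n^2 - 3*n - 18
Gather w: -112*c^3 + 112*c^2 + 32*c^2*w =-112*c^3 + 32*c^2*w + 112*c^2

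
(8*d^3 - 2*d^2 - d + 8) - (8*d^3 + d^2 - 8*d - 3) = -3*d^2 + 7*d + 11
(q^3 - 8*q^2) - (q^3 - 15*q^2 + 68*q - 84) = 7*q^2 - 68*q + 84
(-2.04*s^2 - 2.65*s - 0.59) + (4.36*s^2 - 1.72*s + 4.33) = 2.32*s^2 - 4.37*s + 3.74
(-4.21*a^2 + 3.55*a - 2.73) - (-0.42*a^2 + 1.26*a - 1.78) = -3.79*a^2 + 2.29*a - 0.95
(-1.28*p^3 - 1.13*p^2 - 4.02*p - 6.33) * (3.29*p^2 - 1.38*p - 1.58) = -4.2112*p^5 - 1.9513*p^4 - 9.644*p^3 - 13.4927*p^2 + 15.087*p + 10.0014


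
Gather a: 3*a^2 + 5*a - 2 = 3*a^2 + 5*a - 2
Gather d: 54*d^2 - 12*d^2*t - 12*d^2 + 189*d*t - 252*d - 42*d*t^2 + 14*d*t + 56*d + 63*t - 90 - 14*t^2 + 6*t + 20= d^2*(42 - 12*t) + d*(-42*t^2 + 203*t - 196) - 14*t^2 + 69*t - 70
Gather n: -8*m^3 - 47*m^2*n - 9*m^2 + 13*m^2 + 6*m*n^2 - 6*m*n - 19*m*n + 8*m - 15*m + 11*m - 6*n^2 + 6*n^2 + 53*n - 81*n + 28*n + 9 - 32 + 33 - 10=-8*m^3 + 4*m^2 + 6*m*n^2 + 4*m + n*(-47*m^2 - 25*m)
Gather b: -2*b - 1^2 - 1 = -2*b - 2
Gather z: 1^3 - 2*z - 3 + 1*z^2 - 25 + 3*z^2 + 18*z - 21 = 4*z^2 + 16*z - 48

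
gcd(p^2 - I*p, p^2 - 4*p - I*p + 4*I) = p - I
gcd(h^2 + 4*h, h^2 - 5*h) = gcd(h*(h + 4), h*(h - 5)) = h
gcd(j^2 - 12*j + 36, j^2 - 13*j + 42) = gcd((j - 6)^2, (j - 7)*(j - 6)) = j - 6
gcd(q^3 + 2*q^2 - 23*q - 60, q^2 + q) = 1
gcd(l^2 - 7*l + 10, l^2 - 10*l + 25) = l - 5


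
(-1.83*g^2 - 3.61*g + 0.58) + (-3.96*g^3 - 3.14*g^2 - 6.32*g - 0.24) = -3.96*g^3 - 4.97*g^2 - 9.93*g + 0.34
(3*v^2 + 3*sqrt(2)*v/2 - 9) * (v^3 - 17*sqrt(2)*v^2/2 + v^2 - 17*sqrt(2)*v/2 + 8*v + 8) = 3*v^5 - 24*sqrt(2)*v^4 + 3*v^4 - 24*sqrt(2)*v^3 - 21*v^3/2 - 21*v^2/2 + 177*sqrt(2)*v^2/2 - 72*v + 177*sqrt(2)*v/2 - 72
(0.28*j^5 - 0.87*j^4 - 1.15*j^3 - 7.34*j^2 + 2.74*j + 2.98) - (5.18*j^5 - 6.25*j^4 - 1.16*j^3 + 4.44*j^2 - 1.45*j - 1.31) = -4.9*j^5 + 5.38*j^4 + 0.01*j^3 - 11.78*j^2 + 4.19*j + 4.29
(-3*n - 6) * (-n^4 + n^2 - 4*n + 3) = 3*n^5 + 6*n^4 - 3*n^3 + 6*n^2 + 15*n - 18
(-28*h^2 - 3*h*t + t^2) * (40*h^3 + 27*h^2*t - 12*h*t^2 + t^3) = -1120*h^5 - 876*h^4*t + 295*h^3*t^2 + 35*h^2*t^3 - 15*h*t^4 + t^5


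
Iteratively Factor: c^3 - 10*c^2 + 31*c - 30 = (c - 2)*(c^2 - 8*c + 15) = (c - 5)*(c - 2)*(c - 3)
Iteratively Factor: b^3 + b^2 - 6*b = (b)*(b^2 + b - 6) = b*(b + 3)*(b - 2)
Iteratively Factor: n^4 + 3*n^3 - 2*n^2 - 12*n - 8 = (n + 2)*(n^3 + n^2 - 4*n - 4) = (n - 2)*(n + 2)*(n^2 + 3*n + 2) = (n - 2)*(n + 2)^2*(n + 1)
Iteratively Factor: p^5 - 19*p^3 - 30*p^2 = (p + 2)*(p^4 - 2*p^3 - 15*p^2) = p*(p + 2)*(p^3 - 2*p^2 - 15*p) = p*(p + 2)*(p + 3)*(p^2 - 5*p) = p^2*(p + 2)*(p + 3)*(p - 5)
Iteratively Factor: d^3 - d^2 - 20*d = (d - 5)*(d^2 + 4*d) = (d - 5)*(d + 4)*(d)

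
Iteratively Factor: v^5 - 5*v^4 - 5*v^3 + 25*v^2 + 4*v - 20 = (v - 5)*(v^4 - 5*v^2 + 4) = (v - 5)*(v - 2)*(v^3 + 2*v^2 - v - 2) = (v - 5)*(v - 2)*(v + 2)*(v^2 - 1) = (v - 5)*(v - 2)*(v - 1)*(v + 2)*(v + 1)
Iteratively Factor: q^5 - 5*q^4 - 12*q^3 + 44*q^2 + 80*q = (q + 2)*(q^4 - 7*q^3 + 2*q^2 + 40*q) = (q - 4)*(q + 2)*(q^3 - 3*q^2 - 10*q) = (q - 5)*(q - 4)*(q + 2)*(q^2 + 2*q) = (q - 5)*(q - 4)*(q + 2)^2*(q)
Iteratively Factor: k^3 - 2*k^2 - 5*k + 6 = (k - 3)*(k^2 + k - 2) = (k - 3)*(k + 2)*(k - 1)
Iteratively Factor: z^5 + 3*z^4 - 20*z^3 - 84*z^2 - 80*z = (z + 2)*(z^4 + z^3 - 22*z^2 - 40*z) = z*(z + 2)*(z^3 + z^2 - 22*z - 40) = z*(z + 2)*(z + 4)*(z^2 - 3*z - 10) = z*(z + 2)^2*(z + 4)*(z - 5)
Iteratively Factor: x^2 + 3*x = (x + 3)*(x)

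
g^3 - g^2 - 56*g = g*(g - 8)*(g + 7)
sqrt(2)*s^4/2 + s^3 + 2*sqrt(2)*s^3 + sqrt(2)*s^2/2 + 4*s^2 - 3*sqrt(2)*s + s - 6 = (s - 1)*(s + 2)*(s + 3)*(sqrt(2)*s/2 + 1)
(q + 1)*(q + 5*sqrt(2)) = q^2 + q + 5*sqrt(2)*q + 5*sqrt(2)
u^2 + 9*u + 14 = (u + 2)*(u + 7)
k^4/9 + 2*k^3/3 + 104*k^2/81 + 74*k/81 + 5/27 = (k/3 + 1/3)*(k/3 + 1)*(k + 1/3)*(k + 5/3)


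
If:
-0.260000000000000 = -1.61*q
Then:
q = 0.16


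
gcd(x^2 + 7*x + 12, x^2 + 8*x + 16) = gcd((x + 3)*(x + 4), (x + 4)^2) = x + 4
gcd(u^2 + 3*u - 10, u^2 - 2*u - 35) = u + 5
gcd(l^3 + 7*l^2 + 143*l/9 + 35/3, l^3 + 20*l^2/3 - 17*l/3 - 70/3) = l + 5/3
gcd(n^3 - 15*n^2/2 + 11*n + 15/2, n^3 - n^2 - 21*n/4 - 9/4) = n^2 - 5*n/2 - 3/2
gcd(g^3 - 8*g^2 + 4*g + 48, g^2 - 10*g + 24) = g^2 - 10*g + 24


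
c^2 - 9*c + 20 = (c - 5)*(c - 4)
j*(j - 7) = j^2 - 7*j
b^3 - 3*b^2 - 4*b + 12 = (b - 3)*(b - 2)*(b + 2)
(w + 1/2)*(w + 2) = w^2 + 5*w/2 + 1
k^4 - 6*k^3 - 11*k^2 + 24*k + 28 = (k - 7)*(k - 2)*(k + 1)*(k + 2)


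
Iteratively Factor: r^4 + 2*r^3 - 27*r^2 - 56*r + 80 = (r + 4)*(r^3 - 2*r^2 - 19*r + 20) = (r - 5)*(r + 4)*(r^2 + 3*r - 4) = (r - 5)*(r - 1)*(r + 4)*(r + 4)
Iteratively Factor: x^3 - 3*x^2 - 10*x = (x - 5)*(x^2 + 2*x) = (x - 5)*(x + 2)*(x)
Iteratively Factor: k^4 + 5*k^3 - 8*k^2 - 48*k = (k)*(k^3 + 5*k^2 - 8*k - 48) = k*(k + 4)*(k^2 + k - 12) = k*(k + 4)^2*(k - 3)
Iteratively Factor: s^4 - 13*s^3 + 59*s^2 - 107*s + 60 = (s - 4)*(s^3 - 9*s^2 + 23*s - 15) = (s - 4)*(s - 1)*(s^2 - 8*s + 15) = (s - 5)*(s - 4)*(s - 1)*(s - 3)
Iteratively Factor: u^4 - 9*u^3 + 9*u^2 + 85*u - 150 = (u + 3)*(u^3 - 12*u^2 + 45*u - 50) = (u - 2)*(u + 3)*(u^2 - 10*u + 25) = (u - 5)*(u - 2)*(u + 3)*(u - 5)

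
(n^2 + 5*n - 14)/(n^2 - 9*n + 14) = (n + 7)/(n - 7)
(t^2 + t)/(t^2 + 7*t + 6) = t/(t + 6)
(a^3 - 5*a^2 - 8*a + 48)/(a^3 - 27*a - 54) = (a^2 - 8*a + 16)/(a^2 - 3*a - 18)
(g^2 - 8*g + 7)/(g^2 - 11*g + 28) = (g - 1)/(g - 4)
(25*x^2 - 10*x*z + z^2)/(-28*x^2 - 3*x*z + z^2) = (-25*x^2 + 10*x*z - z^2)/(28*x^2 + 3*x*z - z^2)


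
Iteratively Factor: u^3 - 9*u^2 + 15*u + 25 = (u - 5)*(u^2 - 4*u - 5) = (u - 5)*(u + 1)*(u - 5)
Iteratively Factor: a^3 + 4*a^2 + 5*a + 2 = (a + 2)*(a^2 + 2*a + 1) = (a + 1)*(a + 2)*(a + 1)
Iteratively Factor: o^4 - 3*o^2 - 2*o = (o + 1)*(o^3 - o^2 - 2*o) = (o + 1)^2*(o^2 - 2*o) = o*(o + 1)^2*(o - 2)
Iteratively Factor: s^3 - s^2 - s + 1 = (s - 1)*(s^2 - 1) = (s - 1)*(s + 1)*(s - 1)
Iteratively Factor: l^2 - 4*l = (l - 4)*(l)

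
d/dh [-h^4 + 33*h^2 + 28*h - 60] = -4*h^3 + 66*h + 28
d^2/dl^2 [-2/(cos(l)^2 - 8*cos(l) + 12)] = 4*(2*sin(l)^4 - 9*sin(l)^2 + 63*cos(l) - 3*cos(3*l) - 45)/((cos(l) - 6)^3*(cos(l) - 2)^3)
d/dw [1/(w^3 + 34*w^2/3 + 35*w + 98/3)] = 3*(-9*w^2 - 68*w - 105)/(3*w^3 + 34*w^2 + 105*w + 98)^2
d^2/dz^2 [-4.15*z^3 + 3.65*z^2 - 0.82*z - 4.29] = 7.3 - 24.9*z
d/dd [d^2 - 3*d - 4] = 2*d - 3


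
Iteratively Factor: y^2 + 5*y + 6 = (y + 3)*(y + 2)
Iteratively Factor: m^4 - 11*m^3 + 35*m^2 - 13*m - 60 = (m - 3)*(m^3 - 8*m^2 + 11*m + 20) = (m - 5)*(m - 3)*(m^2 - 3*m - 4) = (m - 5)*(m - 3)*(m + 1)*(m - 4)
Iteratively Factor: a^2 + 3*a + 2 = (a + 2)*(a + 1)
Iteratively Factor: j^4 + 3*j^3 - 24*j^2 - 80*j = (j + 4)*(j^3 - j^2 - 20*j) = (j + 4)^2*(j^2 - 5*j) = (j - 5)*(j + 4)^2*(j)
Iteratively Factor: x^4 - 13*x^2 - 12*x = (x + 1)*(x^3 - x^2 - 12*x) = (x + 1)*(x + 3)*(x^2 - 4*x) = (x - 4)*(x + 1)*(x + 3)*(x)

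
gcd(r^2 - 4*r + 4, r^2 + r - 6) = r - 2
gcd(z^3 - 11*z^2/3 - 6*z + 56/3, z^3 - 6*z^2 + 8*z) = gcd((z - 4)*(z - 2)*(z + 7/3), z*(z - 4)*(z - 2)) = z^2 - 6*z + 8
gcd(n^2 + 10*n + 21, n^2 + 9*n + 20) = 1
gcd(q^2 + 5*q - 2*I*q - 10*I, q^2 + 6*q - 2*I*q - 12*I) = q - 2*I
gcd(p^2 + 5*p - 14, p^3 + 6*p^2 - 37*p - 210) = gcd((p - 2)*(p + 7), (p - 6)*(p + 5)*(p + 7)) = p + 7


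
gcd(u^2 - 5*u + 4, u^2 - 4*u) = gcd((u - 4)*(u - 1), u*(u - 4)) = u - 4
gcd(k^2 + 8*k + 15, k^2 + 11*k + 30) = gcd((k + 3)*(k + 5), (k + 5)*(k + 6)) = k + 5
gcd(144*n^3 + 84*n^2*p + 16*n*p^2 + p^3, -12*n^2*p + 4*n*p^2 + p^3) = 6*n + p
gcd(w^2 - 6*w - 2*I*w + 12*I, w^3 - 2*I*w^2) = w - 2*I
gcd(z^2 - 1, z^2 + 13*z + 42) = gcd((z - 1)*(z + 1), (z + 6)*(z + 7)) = 1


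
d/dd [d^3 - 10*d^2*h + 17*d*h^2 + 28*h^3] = 3*d^2 - 20*d*h + 17*h^2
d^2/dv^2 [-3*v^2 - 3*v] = -6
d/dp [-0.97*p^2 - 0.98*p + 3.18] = -1.94*p - 0.98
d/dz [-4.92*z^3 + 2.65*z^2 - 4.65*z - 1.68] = -14.76*z^2 + 5.3*z - 4.65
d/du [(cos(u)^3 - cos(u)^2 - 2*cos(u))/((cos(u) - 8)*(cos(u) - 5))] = (-cos(u)^4 + 26*cos(u)^3 - 135*cos(u)^2 + 80*cos(u) + 80)*sin(u)/((cos(u) - 8)^2*(cos(u) - 5)^2)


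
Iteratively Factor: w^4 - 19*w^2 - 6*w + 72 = (w - 2)*(w^3 + 2*w^2 - 15*w - 36) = (w - 2)*(w + 3)*(w^2 - w - 12) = (w - 4)*(w - 2)*(w + 3)*(w + 3)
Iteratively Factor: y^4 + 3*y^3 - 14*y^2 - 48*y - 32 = (y + 4)*(y^3 - y^2 - 10*y - 8) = (y - 4)*(y + 4)*(y^2 + 3*y + 2) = (y - 4)*(y + 2)*(y + 4)*(y + 1)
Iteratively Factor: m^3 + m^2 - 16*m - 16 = (m - 4)*(m^2 + 5*m + 4) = (m - 4)*(m + 4)*(m + 1)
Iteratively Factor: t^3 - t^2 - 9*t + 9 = (t - 1)*(t^2 - 9) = (t - 1)*(t + 3)*(t - 3)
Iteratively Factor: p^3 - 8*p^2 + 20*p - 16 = (p - 4)*(p^2 - 4*p + 4) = (p - 4)*(p - 2)*(p - 2)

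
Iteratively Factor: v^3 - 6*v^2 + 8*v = (v)*(v^2 - 6*v + 8) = v*(v - 2)*(v - 4)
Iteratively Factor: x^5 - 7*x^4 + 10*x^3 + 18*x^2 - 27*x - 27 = (x - 3)*(x^4 - 4*x^3 - 2*x^2 + 12*x + 9) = (x - 3)*(x + 1)*(x^3 - 5*x^2 + 3*x + 9) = (x - 3)*(x + 1)^2*(x^2 - 6*x + 9) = (x - 3)^2*(x + 1)^2*(x - 3)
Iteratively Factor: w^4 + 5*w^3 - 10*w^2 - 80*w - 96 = (w - 4)*(w^3 + 9*w^2 + 26*w + 24) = (w - 4)*(w + 4)*(w^2 + 5*w + 6) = (w - 4)*(w + 2)*(w + 4)*(w + 3)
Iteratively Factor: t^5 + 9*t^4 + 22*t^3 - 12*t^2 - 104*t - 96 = (t + 4)*(t^4 + 5*t^3 + 2*t^2 - 20*t - 24) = (t + 3)*(t + 4)*(t^3 + 2*t^2 - 4*t - 8) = (t + 2)*(t + 3)*(t + 4)*(t^2 - 4) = (t - 2)*(t + 2)*(t + 3)*(t + 4)*(t + 2)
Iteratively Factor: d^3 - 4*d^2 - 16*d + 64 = (d + 4)*(d^2 - 8*d + 16) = (d - 4)*(d + 4)*(d - 4)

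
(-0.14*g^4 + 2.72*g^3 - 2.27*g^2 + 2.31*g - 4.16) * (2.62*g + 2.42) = -0.3668*g^5 + 6.7876*g^4 + 0.635000000000001*g^3 + 0.5588*g^2 - 5.309*g - 10.0672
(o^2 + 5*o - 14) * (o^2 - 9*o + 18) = o^4 - 4*o^3 - 41*o^2 + 216*o - 252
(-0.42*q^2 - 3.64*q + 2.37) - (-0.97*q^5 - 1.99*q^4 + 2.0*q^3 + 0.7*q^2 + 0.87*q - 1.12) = 0.97*q^5 + 1.99*q^4 - 2.0*q^3 - 1.12*q^2 - 4.51*q + 3.49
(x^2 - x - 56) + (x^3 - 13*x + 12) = x^3 + x^2 - 14*x - 44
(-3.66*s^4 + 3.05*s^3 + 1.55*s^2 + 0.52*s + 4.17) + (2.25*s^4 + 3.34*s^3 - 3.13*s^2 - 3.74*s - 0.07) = -1.41*s^4 + 6.39*s^3 - 1.58*s^2 - 3.22*s + 4.1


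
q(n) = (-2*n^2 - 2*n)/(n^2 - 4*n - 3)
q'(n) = (4 - 2*n)*(-2*n^2 - 2*n)/(n^2 - 4*n - 3)^2 + (-4*n - 2)/(n^2 - 4*n - 3) = 2*(5*n^2 + 6*n + 3)/(n^4 - 8*n^3 + 10*n^2 + 24*n + 9)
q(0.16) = 0.10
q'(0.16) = 0.63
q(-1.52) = -0.29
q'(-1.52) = 0.37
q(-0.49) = -0.62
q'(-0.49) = 3.94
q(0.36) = 0.23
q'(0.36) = 0.63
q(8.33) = -4.70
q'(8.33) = 0.73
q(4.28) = 25.09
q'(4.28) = 74.11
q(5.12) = -22.92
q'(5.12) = 44.08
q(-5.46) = -1.00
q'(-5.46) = 0.10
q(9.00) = -4.29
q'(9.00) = 0.52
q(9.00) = -4.29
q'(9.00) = 0.52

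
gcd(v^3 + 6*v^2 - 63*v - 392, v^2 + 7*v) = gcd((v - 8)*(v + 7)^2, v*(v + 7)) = v + 7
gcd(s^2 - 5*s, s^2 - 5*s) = s^2 - 5*s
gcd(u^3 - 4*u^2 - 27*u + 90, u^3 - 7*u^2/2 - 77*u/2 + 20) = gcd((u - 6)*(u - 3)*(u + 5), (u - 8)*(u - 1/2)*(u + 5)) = u + 5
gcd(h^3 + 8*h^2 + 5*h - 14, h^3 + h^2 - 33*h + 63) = h + 7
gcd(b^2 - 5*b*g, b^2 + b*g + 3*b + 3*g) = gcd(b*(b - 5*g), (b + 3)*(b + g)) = 1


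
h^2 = h^2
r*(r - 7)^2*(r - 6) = r^4 - 20*r^3 + 133*r^2 - 294*r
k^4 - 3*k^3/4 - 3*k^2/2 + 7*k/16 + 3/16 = (k - 3/2)*(k - 1/2)*(k + 1/4)*(k + 1)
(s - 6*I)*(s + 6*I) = s^2 + 36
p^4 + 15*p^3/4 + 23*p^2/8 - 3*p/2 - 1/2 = (p - 1/2)*(p + 1/4)*(p + 2)^2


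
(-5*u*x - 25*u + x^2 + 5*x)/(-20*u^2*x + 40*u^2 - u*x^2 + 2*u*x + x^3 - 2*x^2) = (x + 5)/(4*u*x - 8*u + x^2 - 2*x)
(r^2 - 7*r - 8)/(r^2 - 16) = (r^2 - 7*r - 8)/(r^2 - 16)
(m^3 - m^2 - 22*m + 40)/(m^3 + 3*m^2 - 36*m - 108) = (m^3 - m^2 - 22*m + 40)/(m^3 + 3*m^2 - 36*m - 108)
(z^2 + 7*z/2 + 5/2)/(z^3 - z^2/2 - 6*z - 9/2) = (2*z + 5)/(2*z^2 - 3*z - 9)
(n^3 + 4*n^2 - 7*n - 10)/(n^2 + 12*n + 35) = (n^2 - n - 2)/(n + 7)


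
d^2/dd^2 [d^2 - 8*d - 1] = 2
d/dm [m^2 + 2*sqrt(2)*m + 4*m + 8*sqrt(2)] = 2*m + 2*sqrt(2) + 4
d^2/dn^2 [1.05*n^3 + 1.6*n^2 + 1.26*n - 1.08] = 6.3*n + 3.2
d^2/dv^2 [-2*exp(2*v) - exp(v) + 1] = (-8*exp(v) - 1)*exp(v)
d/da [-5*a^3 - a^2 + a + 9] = -15*a^2 - 2*a + 1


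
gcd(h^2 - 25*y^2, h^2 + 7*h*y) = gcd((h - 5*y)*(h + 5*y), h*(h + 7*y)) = 1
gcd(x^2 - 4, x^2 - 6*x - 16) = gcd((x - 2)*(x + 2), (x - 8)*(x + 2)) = x + 2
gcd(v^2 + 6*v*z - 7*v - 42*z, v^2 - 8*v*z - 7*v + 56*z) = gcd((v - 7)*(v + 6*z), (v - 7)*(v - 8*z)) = v - 7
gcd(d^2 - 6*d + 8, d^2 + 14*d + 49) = 1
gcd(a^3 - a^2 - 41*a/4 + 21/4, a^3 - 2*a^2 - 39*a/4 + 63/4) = a^2 - a/2 - 21/2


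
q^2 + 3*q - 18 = (q - 3)*(q + 6)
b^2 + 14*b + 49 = (b + 7)^2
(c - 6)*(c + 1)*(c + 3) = c^3 - 2*c^2 - 21*c - 18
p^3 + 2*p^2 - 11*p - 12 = (p - 3)*(p + 1)*(p + 4)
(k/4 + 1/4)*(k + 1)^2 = k^3/4 + 3*k^2/4 + 3*k/4 + 1/4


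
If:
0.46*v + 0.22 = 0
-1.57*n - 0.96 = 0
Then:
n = -0.61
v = -0.48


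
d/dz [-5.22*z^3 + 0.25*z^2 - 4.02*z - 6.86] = -15.66*z^2 + 0.5*z - 4.02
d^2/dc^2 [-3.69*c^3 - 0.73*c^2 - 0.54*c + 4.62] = -22.14*c - 1.46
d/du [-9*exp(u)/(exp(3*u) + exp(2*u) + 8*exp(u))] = (18*exp(u) + 9)*exp(u)/(exp(2*u) + exp(u) + 8)^2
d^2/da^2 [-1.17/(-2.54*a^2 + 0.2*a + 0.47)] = (15.096744*a^2 - 1.18872*a - 1.17*(5.08*a - 0.2)*(10.16*a - 0.4) - 2.793492)/(-2.54*a^2 + 0.2*a + 0.47)^3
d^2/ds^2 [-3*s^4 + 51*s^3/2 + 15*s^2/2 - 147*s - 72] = -36*s^2 + 153*s + 15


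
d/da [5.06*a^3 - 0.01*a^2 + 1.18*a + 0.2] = 15.18*a^2 - 0.02*a + 1.18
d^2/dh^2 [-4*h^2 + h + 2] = -8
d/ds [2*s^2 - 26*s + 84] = 4*s - 26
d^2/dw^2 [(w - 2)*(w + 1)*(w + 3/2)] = 6*w + 1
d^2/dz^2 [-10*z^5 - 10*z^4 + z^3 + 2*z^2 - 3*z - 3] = -200*z^3 - 120*z^2 + 6*z + 4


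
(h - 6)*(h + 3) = h^2 - 3*h - 18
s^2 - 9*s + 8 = (s - 8)*(s - 1)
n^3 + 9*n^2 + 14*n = n*(n + 2)*(n + 7)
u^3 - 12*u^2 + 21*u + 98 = (u - 7)^2*(u + 2)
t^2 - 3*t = t*(t - 3)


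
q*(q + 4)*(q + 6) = q^3 + 10*q^2 + 24*q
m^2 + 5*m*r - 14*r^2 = (m - 2*r)*(m + 7*r)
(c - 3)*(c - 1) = c^2 - 4*c + 3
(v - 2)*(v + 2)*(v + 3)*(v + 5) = v^4 + 8*v^3 + 11*v^2 - 32*v - 60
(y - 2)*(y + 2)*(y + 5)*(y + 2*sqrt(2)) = y^4 + 2*sqrt(2)*y^3 + 5*y^3 - 4*y^2 + 10*sqrt(2)*y^2 - 20*y - 8*sqrt(2)*y - 40*sqrt(2)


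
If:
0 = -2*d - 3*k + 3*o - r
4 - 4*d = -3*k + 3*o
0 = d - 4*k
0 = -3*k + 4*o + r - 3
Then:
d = 4/7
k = 1/7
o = 5/7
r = 4/7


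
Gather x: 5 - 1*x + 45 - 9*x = 50 - 10*x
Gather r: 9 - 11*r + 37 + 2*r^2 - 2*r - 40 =2*r^2 - 13*r + 6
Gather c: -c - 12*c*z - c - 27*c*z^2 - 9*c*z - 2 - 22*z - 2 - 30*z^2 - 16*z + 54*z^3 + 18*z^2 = c*(-27*z^2 - 21*z - 2) + 54*z^3 - 12*z^2 - 38*z - 4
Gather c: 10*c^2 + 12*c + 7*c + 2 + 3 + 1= 10*c^2 + 19*c + 6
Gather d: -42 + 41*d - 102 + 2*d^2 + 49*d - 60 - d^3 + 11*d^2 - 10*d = -d^3 + 13*d^2 + 80*d - 204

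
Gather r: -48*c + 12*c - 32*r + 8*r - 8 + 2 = -36*c - 24*r - 6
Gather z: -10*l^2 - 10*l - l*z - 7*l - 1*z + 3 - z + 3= -10*l^2 - 17*l + z*(-l - 2) + 6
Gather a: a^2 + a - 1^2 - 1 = a^2 + a - 2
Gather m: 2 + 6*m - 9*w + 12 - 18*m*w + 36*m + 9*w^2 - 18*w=m*(42 - 18*w) + 9*w^2 - 27*w + 14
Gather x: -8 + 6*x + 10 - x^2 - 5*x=-x^2 + x + 2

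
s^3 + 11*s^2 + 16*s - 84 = (s - 2)*(s + 6)*(s + 7)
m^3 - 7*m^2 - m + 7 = (m - 7)*(m - 1)*(m + 1)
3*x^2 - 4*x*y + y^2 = (-3*x + y)*(-x + y)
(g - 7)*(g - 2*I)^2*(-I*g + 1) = -I*g^4 - 3*g^3 + 7*I*g^3 + 21*g^2 - 4*g + 28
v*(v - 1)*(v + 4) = v^3 + 3*v^2 - 4*v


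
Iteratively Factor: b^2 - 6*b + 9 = (b - 3)*(b - 3)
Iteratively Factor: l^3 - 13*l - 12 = (l + 3)*(l^2 - 3*l - 4) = (l + 1)*(l + 3)*(l - 4)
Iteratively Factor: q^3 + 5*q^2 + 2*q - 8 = (q + 2)*(q^2 + 3*q - 4) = (q - 1)*(q + 2)*(q + 4)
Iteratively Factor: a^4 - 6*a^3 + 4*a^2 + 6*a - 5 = (a - 1)*(a^3 - 5*a^2 - a + 5) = (a - 5)*(a - 1)*(a^2 - 1) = (a - 5)*(a - 1)^2*(a + 1)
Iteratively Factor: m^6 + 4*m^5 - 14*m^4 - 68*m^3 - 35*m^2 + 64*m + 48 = (m - 4)*(m^5 + 8*m^4 + 18*m^3 + 4*m^2 - 19*m - 12) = (m - 4)*(m + 1)*(m^4 + 7*m^3 + 11*m^2 - 7*m - 12) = (m - 4)*(m + 1)^2*(m^3 + 6*m^2 + 5*m - 12) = (m - 4)*(m - 1)*(m + 1)^2*(m^2 + 7*m + 12) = (m - 4)*(m - 1)*(m + 1)^2*(m + 4)*(m + 3)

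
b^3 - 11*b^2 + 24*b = b*(b - 8)*(b - 3)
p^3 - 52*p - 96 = (p - 8)*(p + 2)*(p + 6)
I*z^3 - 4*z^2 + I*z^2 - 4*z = z*(z + 4*I)*(I*z + I)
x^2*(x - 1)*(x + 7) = x^4 + 6*x^3 - 7*x^2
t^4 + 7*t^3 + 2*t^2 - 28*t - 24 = (t - 2)*(t + 1)*(t + 2)*(t + 6)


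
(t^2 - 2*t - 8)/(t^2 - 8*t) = (t^2 - 2*t - 8)/(t*(t - 8))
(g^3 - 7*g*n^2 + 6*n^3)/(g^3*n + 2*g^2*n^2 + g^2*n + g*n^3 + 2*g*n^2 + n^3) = (g^3 - 7*g*n^2 + 6*n^3)/(n*(g^3 + 2*g^2*n + g^2 + g*n^2 + 2*g*n + n^2))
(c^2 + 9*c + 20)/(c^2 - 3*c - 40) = (c + 4)/(c - 8)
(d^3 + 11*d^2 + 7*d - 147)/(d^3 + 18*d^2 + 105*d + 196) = (d - 3)/(d + 4)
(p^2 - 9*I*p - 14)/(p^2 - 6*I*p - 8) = (p - 7*I)/(p - 4*I)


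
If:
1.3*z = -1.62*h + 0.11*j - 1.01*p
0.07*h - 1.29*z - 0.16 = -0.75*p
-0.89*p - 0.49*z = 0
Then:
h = 24.3274478330658*z + 2.28571428571429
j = 365.039982489421*z + 33.6623376623377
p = -0.550561797752809*z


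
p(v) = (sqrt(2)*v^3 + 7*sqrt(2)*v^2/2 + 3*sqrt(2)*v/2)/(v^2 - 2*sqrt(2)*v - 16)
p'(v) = (-2*v + 2*sqrt(2))*(sqrt(2)*v^3 + 7*sqrt(2)*v^2/2 + 3*sqrt(2)*v/2)/(v^2 - 2*sqrt(2)*v - 16)^2 + (3*sqrt(2)*v^2 + 7*sqrt(2)*v + 3*sqrt(2)/2)/(v^2 - 2*sqrt(2)*v - 16) = sqrt(2)*(-v*(v - sqrt(2))*(2*v^2 + 7*v + 3) + (-6*v^2 - 14*v - 3)*(-v^2 + 2*sqrt(2)*v + 16)/2)/(-v^2 + 2*sqrt(2)*v + 16)^2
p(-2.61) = -1.68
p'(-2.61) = 4.63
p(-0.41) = 0.01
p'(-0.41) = 0.08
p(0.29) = -0.06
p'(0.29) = -0.31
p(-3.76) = -1.50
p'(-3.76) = 1.06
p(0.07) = -0.01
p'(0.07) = -0.17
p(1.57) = -1.17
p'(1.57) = -1.58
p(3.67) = -11.18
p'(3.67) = -11.31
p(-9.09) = -7.28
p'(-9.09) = 1.19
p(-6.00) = -3.79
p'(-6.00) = 1.06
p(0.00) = 0.00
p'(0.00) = -0.13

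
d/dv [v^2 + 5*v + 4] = 2*v + 5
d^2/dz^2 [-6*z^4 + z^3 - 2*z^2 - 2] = -72*z^2 + 6*z - 4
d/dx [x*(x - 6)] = 2*x - 6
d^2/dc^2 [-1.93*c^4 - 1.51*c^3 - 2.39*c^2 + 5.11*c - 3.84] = -23.16*c^2 - 9.06*c - 4.78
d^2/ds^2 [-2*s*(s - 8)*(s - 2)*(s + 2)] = -24*s^2 + 96*s + 16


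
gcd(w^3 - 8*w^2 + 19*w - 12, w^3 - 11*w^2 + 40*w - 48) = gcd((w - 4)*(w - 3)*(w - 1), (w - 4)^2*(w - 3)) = w^2 - 7*w + 12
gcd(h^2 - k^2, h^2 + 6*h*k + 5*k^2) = h + k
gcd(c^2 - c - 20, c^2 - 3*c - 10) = c - 5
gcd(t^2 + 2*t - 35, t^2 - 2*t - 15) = t - 5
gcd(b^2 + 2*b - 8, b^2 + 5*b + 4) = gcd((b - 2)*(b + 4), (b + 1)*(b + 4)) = b + 4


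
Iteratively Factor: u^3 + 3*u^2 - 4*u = (u)*(u^2 + 3*u - 4) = u*(u + 4)*(u - 1)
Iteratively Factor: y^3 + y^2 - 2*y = (y - 1)*(y^2 + 2*y) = y*(y - 1)*(y + 2)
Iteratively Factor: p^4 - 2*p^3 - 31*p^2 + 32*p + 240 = (p + 4)*(p^3 - 6*p^2 - 7*p + 60) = (p - 4)*(p + 4)*(p^2 - 2*p - 15) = (p - 5)*(p - 4)*(p + 4)*(p + 3)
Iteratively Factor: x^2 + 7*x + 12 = (x + 3)*(x + 4)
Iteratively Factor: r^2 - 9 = (r + 3)*(r - 3)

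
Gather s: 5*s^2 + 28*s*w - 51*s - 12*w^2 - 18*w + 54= 5*s^2 + s*(28*w - 51) - 12*w^2 - 18*w + 54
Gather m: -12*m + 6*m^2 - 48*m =6*m^2 - 60*m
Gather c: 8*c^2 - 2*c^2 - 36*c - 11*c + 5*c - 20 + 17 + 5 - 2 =6*c^2 - 42*c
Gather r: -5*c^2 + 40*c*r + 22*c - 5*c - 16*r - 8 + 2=-5*c^2 + 17*c + r*(40*c - 16) - 6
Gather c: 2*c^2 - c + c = 2*c^2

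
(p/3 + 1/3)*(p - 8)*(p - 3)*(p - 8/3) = p^4/3 - 38*p^3/9 + 119*p^2/9 - 32*p/9 - 64/3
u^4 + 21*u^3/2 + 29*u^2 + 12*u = u*(u + 1/2)*(u + 4)*(u + 6)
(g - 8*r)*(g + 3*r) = g^2 - 5*g*r - 24*r^2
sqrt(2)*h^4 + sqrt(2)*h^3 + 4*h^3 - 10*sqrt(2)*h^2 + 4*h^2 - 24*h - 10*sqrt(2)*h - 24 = (h - 2*sqrt(2))*(h + sqrt(2))*(h + 3*sqrt(2))*(sqrt(2)*h + sqrt(2))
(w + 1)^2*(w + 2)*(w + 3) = w^4 + 7*w^3 + 17*w^2 + 17*w + 6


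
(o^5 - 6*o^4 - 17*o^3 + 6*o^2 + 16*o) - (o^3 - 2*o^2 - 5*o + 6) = o^5 - 6*o^4 - 18*o^3 + 8*o^2 + 21*o - 6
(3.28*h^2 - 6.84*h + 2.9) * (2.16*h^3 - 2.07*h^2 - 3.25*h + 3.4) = 7.0848*h^5 - 21.564*h^4 + 9.7628*h^3 + 27.379*h^2 - 32.681*h + 9.86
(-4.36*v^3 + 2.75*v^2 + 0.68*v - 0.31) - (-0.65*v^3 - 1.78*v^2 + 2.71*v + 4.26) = -3.71*v^3 + 4.53*v^2 - 2.03*v - 4.57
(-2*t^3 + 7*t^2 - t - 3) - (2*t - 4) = -2*t^3 + 7*t^2 - 3*t + 1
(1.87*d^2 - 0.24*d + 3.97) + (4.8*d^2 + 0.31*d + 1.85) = 6.67*d^2 + 0.07*d + 5.82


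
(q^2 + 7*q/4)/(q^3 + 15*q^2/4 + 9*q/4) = (4*q + 7)/(4*q^2 + 15*q + 9)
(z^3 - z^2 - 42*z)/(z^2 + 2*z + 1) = z*(z^2 - z - 42)/(z^2 + 2*z + 1)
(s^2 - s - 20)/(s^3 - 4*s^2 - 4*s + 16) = (s^2 - s - 20)/(s^3 - 4*s^2 - 4*s + 16)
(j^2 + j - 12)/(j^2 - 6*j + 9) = (j + 4)/(j - 3)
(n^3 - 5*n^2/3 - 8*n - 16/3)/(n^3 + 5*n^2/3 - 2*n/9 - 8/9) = 3*(n - 4)/(3*n - 2)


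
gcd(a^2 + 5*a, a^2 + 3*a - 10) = a + 5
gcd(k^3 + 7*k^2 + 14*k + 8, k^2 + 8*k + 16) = k + 4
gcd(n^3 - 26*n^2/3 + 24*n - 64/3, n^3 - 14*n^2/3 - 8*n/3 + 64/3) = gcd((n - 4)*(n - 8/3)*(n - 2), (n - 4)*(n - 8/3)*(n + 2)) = n^2 - 20*n/3 + 32/3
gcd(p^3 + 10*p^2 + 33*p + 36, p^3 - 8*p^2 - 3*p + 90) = p + 3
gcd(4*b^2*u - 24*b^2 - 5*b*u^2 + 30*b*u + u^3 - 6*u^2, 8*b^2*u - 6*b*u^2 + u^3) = -4*b + u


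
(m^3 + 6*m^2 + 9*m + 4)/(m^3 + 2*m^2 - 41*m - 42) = (m^2 + 5*m + 4)/(m^2 + m - 42)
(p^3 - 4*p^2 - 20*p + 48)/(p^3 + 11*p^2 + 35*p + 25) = (p^3 - 4*p^2 - 20*p + 48)/(p^3 + 11*p^2 + 35*p + 25)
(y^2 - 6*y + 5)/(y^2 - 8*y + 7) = (y - 5)/(y - 7)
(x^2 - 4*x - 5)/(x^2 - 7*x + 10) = (x + 1)/(x - 2)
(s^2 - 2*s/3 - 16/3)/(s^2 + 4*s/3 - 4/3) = (3*s - 8)/(3*s - 2)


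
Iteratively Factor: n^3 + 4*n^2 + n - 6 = (n + 2)*(n^2 + 2*n - 3) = (n - 1)*(n + 2)*(n + 3)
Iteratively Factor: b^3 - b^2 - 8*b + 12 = (b - 2)*(b^2 + b - 6) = (b - 2)*(b + 3)*(b - 2)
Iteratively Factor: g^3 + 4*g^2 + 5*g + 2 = (g + 1)*(g^2 + 3*g + 2) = (g + 1)*(g + 2)*(g + 1)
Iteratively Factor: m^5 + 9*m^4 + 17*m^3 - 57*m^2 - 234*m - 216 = (m + 3)*(m^4 + 6*m^3 - m^2 - 54*m - 72) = (m + 3)*(m + 4)*(m^3 + 2*m^2 - 9*m - 18) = (m + 2)*(m + 3)*(m + 4)*(m^2 - 9) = (m + 2)*(m + 3)^2*(m + 4)*(m - 3)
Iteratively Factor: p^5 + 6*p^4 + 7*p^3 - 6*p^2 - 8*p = (p - 1)*(p^4 + 7*p^3 + 14*p^2 + 8*p) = p*(p - 1)*(p^3 + 7*p^2 + 14*p + 8) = p*(p - 1)*(p + 2)*(p^2 + 5*p + 4) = p*(p - 1)*(p + 2)*(p + 4)*(p + 1)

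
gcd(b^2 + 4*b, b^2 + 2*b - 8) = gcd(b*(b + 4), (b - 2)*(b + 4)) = b + 4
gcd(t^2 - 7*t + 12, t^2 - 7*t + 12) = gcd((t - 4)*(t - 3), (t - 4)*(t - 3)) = t^2 - 7*t + 12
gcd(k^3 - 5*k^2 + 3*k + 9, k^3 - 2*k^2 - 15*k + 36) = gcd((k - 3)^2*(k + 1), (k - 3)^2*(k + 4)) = k^2 - 6*k + 9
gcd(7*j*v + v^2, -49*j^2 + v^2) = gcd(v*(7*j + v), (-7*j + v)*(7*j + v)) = 7*j + v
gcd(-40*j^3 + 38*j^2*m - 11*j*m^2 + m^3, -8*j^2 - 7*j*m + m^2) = 1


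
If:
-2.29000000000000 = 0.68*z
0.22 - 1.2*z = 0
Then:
No Solution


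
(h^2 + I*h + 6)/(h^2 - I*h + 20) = (h^2 + I*h + 6)/(h^2 - I*h + 20)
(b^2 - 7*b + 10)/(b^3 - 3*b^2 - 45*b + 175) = (b - 2)/(b^2 + 2*b - 35)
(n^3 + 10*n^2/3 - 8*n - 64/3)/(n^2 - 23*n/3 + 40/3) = (n^2 + 6*n + 8)/(n - 5)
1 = 1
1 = 1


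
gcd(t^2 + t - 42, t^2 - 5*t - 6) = t - 6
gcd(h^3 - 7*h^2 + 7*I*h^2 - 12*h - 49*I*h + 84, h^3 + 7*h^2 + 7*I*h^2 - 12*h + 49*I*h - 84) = h^2 + 7*I*h - 12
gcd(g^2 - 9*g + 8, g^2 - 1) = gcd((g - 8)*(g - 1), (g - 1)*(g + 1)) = g - 1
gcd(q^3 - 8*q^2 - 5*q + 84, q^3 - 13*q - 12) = q^2 - q - 12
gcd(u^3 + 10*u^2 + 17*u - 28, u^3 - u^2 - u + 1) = u - 1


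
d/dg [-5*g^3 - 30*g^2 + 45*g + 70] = -15*g^2 - 60*g + 45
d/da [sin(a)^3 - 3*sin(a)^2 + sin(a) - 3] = (3*sin(a)^2 - 6*sin(a) + 1)*cos(a)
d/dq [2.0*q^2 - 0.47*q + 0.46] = 4.0*q - 0.47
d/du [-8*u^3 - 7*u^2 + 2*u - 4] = -24*u^2 - 14*u + 2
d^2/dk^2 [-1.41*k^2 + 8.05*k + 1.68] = -2.82000000000000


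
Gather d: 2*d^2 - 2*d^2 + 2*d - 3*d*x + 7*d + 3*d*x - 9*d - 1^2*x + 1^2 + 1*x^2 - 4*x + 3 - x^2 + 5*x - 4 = 0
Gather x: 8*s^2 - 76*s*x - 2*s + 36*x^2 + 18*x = 8*s^2 - 2*s + 36*x^2 + x*(18 - 76*s)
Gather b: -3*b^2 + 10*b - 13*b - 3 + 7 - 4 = -3*b^2 - 3*b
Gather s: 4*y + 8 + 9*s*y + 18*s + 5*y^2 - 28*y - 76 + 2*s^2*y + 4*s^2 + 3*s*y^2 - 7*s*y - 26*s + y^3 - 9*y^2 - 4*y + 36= s^2*(2*y + 4) + s*(3*y^2 + 2*y - 8) + y^3 - 4*y^2 - 28*y - 32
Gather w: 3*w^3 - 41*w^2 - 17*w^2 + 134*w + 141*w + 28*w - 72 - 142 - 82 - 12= 3*w^3 - 58*w^2 + 303*w - 308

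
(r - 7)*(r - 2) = r^2 - 9*r + 14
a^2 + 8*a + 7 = (a + 1)*(a + 7)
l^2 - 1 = (l - 1)*(l + 1)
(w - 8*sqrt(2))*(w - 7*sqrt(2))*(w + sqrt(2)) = w^3 - 14*sqrt(2)*w^2 + 82*w + 112*sqrt(2)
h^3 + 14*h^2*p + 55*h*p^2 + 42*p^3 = (h + p)*(h + 6*p)*(h + 7*p)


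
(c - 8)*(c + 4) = c^2 - 4*c - 32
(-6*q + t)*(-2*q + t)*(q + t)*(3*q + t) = 36*q^4 + 24*q^3*t - 17*q^2*t^2 - 4*q*t^3 + t^4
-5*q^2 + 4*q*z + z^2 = (-q + z)*(5*q + z)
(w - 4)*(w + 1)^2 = w^3 - 2*w^2 - 7*w - 4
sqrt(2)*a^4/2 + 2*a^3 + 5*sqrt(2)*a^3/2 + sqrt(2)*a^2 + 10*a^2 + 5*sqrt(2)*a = a*(a + 5)*(a + sqrt(2))*(sqrt(2)*a/2 + 1)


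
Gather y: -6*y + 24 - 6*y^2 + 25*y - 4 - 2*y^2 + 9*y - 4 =-8*y^2 + 28*y + 16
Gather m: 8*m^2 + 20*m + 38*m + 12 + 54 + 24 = 8*m^2 + 58*m + 90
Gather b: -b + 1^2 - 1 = -b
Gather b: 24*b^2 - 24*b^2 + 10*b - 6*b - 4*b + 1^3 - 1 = 0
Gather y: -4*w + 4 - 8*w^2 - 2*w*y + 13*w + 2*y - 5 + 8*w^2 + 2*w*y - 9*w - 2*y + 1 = 0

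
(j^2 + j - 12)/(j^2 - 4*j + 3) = (j + 4)/(j - 1)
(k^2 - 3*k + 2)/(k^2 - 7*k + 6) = (k - 2)/(k - 6)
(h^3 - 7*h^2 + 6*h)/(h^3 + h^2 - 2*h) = (h - 6)/(h + 2)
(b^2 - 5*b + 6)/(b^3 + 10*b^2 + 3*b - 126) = (b - 2)/(b^2 + 13*b + 42)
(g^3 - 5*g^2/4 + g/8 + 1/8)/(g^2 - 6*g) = (8*g^3 - 10*g^2 + g + 1)/(8*g*(g - 6))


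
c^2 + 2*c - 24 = (c - 4)*(c + 6)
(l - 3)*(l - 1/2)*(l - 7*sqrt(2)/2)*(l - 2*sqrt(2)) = l^4 - 11*sqrt(2)*l^3/2 - 7*l^3/2 + 31*l^2/2 + 77*sqrt(2)*l^2/4 - 49*l - 33*sqrt(2)*l/4 + 21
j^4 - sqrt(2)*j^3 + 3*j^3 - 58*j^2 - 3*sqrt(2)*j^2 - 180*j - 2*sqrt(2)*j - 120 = (j + 1)*(j + 2)*(j - 6*sqrt(2))*(j + 5*sqrt(2))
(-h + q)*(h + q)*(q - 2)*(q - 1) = -h^2*q^2 + 3*h^2*q - 2*h^2 + q^4 - 3*q^3 + 2*q^2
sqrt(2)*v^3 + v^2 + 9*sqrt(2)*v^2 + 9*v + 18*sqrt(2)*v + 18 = (v + 3)*(v + 6)*(sqrt(2)*v + 1)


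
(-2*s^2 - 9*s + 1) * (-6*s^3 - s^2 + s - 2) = 12*s^5 + 56*s^4 + s^3 - 6*s^2 + 19*s - 2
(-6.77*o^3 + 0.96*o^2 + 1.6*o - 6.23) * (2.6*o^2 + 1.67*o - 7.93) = -17.602*o^5 - 8.8099*o^4 + 59.4493*o^3 - 21.1388*o^2 - 23.0921*o + 49.4039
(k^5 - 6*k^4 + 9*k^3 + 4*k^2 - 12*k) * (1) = k^5 - 6*k^4 + 9*k^3 + 4*k^2 - 12*k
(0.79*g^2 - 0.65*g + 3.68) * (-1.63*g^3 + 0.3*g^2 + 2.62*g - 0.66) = -1.2877*g^5 + 1.2965*g^4 - 4.1236*g^3 - 1.1204*g^2 + 10.0706*g - 2.4288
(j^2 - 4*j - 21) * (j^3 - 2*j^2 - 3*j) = j^5 - 6*j^4 - 16*j^3 + 54*j^2 + 63*j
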